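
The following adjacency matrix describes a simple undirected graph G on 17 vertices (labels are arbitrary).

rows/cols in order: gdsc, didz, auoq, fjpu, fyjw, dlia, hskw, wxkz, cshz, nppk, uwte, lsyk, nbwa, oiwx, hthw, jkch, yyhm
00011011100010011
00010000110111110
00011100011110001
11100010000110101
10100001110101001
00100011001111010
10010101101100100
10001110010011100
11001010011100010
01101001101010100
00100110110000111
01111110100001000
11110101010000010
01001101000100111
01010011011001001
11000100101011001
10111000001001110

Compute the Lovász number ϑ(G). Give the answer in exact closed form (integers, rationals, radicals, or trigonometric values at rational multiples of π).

sqrt(17)

deg(uwte) = 8; N(uwte) = {auoq, dlia, hskw, cshz, nppk, hthw, jkch, yyhm}.
Vertex nppk has 8 neighbors: didz, auoq, fyjw, wxkz, cshz, uwte, nbwa, hthw.
N(jkch) = {gdsc, didz, dlia, cshz, uwte, nbwa, oiwx, yyhm}, |N(jkch)| = 8.
deg(yyhm) = 8; N(yyhm) = {gdsc, auoq, fjpu, fyjw, uwte, oiwx, hthw, jkch}.
17-vertex 8-regular graph: SR(17,8,3,4) — a Paley graph.
A has 3 distinct eigenvalues ≈ [8.0, 1.56155, -2.56155].
λ_max=8, λ_min=-sqrt(17)/2 - 1/2; ϑ = −17·λ_min/(λ_max−λ_min) = sqrt(17).
≈ 4.12310563 (to 8 d.p.).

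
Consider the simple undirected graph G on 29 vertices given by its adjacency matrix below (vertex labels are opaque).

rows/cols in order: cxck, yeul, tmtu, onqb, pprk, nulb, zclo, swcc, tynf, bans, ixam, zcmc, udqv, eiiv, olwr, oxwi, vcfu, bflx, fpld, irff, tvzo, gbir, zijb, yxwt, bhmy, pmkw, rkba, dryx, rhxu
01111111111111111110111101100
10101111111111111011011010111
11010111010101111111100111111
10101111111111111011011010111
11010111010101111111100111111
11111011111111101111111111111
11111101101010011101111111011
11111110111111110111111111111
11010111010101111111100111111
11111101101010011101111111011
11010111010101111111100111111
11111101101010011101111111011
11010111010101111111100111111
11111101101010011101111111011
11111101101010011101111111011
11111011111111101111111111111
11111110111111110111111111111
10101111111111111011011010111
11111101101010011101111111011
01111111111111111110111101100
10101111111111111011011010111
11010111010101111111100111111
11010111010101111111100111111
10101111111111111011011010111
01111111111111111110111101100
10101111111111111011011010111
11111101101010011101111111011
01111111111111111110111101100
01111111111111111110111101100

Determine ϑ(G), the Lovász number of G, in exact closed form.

7

N(zclo) = {cxck, yeul, tmtu, onqb, pprk, nulb, swcc, tynf, ixam, udqv, oxwi, vcfu, bflx, irff, tvzo, gbir, zijb, yxwt, bhmy, pmkw, dryx, rhxu}, |N(zclo)| = 22.
N(bhmy) = {yeul, tmtu, onqb, pprk, nulb, zclo, swcc, tynf, bans, ixam, zcmc, udqv, eiiv, olwr, oxwi, vcfu, bflx, fpld, tvzo, gbir, zijb, yxwt, pmkw, rkba}, |N(bhmy)| = 24.
N(zcmc) = {cxck, yeul, tmtu, onqb, pprk, nulb, swcc, tynf, ixam, udqv, oxwi, vcfu, bflx, irff, tvzo, gbir, zijb, yxwt, bhmy, pmkw, dryx, rhxu}, |N(zcmc)| = 22.
Vertex dryx has 24 neighbors: yeul, tmtu, onqb, pprk, nulb, zclo, swcc, tynf, bans, ixam, zcmc, udqv, eiiv, olwr, oxwi, vcfu, bflx, fpld, tvzo, gbir, zijb, yxwt, pmkw, rkba.
Complete multipartite on [7, 7, 6, 5, 2, 2]: sandwich collapses at ϑ=7.
ϑ(G) ≈ 7.00000000.
Lovász sandwich 7 ≤ 7 ≤ 7: collapsed.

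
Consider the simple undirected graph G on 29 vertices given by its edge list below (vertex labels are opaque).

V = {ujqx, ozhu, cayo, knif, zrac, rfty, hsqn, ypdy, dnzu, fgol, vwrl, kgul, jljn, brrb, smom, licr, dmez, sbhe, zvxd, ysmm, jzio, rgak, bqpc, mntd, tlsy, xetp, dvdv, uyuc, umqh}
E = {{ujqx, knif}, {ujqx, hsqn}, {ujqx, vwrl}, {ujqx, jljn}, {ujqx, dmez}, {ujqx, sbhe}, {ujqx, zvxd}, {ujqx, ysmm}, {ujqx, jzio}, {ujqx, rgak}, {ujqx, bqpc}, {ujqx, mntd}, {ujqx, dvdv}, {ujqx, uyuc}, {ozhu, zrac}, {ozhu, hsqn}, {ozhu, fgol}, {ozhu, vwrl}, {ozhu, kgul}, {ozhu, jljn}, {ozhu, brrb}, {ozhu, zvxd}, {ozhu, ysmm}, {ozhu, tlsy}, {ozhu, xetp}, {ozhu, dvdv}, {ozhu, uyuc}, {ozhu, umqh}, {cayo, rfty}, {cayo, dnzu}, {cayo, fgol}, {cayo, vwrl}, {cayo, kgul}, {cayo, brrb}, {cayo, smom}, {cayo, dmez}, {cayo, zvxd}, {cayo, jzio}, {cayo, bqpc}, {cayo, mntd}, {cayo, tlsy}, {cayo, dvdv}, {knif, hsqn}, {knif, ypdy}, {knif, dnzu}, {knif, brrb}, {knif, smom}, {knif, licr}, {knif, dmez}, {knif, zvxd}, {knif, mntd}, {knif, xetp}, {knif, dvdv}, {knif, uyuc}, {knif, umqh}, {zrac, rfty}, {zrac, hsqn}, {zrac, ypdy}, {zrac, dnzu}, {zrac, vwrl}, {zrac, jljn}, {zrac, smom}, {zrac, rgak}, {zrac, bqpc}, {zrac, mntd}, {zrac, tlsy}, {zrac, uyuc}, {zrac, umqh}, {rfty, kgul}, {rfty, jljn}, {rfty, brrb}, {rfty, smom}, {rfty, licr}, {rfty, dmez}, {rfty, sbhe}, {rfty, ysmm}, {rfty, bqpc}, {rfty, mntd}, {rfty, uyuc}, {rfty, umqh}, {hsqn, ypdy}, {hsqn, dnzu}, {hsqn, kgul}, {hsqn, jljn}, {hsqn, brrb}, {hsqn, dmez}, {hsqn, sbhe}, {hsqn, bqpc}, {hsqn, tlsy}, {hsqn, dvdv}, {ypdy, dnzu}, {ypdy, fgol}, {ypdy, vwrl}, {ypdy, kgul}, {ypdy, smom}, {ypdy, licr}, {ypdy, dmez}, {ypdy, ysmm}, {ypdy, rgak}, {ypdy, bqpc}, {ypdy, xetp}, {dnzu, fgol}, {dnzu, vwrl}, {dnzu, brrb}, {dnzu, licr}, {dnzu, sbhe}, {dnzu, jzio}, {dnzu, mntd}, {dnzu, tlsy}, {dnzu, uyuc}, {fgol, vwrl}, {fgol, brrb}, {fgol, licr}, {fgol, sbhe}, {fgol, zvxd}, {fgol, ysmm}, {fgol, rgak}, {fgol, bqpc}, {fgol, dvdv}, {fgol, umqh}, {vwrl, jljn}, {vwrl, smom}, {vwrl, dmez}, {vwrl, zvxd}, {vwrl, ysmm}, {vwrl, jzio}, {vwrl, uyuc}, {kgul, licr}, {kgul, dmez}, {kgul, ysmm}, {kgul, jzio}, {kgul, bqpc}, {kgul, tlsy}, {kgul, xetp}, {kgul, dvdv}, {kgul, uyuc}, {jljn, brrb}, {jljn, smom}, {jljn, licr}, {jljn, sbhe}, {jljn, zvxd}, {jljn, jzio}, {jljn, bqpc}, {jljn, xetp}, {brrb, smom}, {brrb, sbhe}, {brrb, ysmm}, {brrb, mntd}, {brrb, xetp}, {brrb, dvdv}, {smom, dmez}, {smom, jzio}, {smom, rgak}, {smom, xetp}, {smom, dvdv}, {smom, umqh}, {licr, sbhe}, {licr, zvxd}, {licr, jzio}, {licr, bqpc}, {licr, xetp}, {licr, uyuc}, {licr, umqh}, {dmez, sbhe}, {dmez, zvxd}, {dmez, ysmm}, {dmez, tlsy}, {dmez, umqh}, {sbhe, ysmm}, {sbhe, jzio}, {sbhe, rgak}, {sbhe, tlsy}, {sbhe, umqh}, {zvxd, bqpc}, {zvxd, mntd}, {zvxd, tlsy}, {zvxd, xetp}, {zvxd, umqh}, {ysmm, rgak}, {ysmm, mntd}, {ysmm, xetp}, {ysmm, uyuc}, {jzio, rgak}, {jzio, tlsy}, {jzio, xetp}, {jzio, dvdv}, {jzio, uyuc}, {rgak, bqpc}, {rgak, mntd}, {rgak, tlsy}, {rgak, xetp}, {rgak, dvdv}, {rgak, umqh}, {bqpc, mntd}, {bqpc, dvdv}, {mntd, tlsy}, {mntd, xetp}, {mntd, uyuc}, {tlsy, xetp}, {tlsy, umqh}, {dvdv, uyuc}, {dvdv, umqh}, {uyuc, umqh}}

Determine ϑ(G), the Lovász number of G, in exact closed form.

sqrt(29)

Vertex uyuc has 14 neighbors: ujqx, ozhu, knif, zrac, rfty, dnzu, vwrl, kgul, licr, ysmm, jzio, mntd, dvdv, umqh.
Vertex hsqn has 14 neighbors: ujqx, ozhu, knif, zrac, ypdy, dnzu, kgul, jljn, brrb, dmez, sbhe, bqpc, tlsy, dvdv.
Vertex zvxd has 14 neighbors: ujqx, ozhu, cayo, knif, fgol, vwrl, jljn, licr, dmez, bqpc, mntd, tlsy, xetp, umqh.
Vertex cayo has 14 neighbors: rfty, dnzu, fgol, vwrl, kgul, brrb, smom, dmez, zvxd, jzio, bqpc, mntd, tlsy, dvdv.
G on 29 vertices is 14-regular; Paley(29): SR with (k,λ,μ)=(14,6,7).
The 3 distinct eigenvalues: [14.0, 2.192582, -3.192582].
Lovász: ϑ = −29(-sqrt(29)/2 - 1/2)/(14+-(-sqrt(29)/2 - 1/2)) = sqrt(29).
Numerically 5.38516481.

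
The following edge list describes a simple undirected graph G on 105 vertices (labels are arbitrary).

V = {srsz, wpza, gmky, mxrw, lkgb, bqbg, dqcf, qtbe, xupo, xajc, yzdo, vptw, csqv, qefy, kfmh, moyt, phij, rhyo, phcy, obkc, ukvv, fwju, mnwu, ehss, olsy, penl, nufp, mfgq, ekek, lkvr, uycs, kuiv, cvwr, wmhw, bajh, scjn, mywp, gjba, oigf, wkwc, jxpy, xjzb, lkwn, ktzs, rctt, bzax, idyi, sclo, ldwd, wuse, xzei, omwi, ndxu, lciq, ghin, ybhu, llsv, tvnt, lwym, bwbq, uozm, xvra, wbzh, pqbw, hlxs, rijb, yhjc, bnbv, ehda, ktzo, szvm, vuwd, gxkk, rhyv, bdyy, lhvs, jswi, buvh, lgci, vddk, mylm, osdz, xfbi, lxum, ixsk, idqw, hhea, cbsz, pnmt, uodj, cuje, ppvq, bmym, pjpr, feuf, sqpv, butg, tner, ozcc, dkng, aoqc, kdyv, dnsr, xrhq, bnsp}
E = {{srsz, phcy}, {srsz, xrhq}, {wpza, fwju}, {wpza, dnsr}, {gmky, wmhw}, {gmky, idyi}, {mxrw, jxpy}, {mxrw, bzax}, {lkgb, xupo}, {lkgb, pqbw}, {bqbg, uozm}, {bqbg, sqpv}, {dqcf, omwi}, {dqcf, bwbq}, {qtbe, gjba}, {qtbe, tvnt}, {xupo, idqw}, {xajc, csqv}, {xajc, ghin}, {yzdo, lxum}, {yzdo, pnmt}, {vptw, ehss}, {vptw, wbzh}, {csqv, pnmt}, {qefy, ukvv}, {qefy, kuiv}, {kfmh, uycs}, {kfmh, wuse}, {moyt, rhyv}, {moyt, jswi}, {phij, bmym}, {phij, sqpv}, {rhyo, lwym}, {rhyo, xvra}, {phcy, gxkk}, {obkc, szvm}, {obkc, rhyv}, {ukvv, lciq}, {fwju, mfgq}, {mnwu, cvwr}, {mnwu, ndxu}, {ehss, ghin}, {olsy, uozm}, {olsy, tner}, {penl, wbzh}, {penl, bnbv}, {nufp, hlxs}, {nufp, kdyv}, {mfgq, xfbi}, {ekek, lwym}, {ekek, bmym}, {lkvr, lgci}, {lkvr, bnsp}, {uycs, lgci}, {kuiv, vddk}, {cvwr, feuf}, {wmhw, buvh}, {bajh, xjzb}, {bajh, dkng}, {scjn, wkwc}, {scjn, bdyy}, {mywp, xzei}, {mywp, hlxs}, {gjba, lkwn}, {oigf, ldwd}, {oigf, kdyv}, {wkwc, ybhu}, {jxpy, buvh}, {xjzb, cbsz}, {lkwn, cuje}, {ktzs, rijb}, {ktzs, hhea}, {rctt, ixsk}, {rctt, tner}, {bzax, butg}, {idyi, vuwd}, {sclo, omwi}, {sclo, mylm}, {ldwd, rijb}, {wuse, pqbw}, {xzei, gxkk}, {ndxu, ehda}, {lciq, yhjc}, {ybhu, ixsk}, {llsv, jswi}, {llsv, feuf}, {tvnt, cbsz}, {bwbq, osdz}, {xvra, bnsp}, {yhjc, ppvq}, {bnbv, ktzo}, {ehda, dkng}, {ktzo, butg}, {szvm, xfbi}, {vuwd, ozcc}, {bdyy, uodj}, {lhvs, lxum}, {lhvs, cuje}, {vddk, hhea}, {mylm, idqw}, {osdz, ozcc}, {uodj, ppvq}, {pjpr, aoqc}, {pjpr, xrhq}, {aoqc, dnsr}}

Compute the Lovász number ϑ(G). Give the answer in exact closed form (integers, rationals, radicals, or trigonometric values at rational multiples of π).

105*cos(pi/105)/(cos(pi/105) + 1)

deg(omwi) = 2; N(omwi) = {dqcf, sclo}.
Vertex xrhq has 2 neighbors: srsz, pjpr.
deg(nufp) = 2; N(nufp) = {hlxs, kdyv}.
N(xzei) = {mywp, gxkk}, |N(xzei)| = 2.
deg(v) = 2 for all v (|V|=105); the odd cycle C_{105}.
spec(A) ≈ [2.0, 1.996, 1.986, 1.968, 1.943, 1.911, 1.872, 1.827, 1.775, 1.717, 1.652, 1.582, 1.506, 1.425, 1.338, 1.247, 1.151, 1.051, 0.948, 0.841, 0.731, 0.618, 0.503, 0.387, 0.268, 0.149, 0.03, -0.09, -0.209, -0.328, -0.445, -0.561, -0.675, -0.786, -0.895, -1.0, -1.102, -1.2, -1.293, -1.382, -1.466, -1.545, -1.618, -1.685, -1.747, -1.802, -1.851, -1.893, -1.928, -1.956, -1.978, -1.992, -1.999] (distinct, 3 d.p.).
λ_max=2, λ_min=-2*cos(pi/105); ϑ = −105·λ_min/(λ_max−λ_min) = 105*cos(pi/105)/(cos(pi/105) + 1).
ϑ(G) ≈ 52.48824872.
Check 52 ≤ 105*cos(pi/105)/(cos(pi/105) + 1) ≤ 53: both strict.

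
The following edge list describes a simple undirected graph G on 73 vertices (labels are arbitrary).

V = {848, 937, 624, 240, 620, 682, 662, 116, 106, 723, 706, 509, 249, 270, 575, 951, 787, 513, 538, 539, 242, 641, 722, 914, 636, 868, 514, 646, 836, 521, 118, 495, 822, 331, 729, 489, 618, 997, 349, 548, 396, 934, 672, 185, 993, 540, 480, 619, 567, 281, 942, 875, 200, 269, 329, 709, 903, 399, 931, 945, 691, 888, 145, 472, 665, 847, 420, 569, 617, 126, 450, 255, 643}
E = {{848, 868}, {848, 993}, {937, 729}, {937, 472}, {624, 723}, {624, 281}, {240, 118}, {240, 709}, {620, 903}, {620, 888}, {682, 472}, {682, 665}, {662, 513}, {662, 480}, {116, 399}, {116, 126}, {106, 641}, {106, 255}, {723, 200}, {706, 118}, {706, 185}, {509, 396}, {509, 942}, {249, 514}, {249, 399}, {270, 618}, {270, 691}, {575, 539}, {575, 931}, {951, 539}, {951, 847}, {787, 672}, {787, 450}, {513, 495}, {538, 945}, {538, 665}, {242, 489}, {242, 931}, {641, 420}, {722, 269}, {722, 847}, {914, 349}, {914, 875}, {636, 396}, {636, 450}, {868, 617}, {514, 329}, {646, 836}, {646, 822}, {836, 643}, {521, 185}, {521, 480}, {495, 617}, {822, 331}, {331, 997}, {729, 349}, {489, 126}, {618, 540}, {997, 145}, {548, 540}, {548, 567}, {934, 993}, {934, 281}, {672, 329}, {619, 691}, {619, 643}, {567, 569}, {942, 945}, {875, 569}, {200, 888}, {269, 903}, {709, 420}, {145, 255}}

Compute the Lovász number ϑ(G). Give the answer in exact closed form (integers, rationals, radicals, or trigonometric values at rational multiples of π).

73*cos(pi/73)/(cos(pi/73) + 1)

deg(399) = 2; N(399) = {116, 249}.
N(787) = {672, 450}, |N(787)| = 2.
Vertex 472 has 2 neighbors: 937, 682.
deg(636) = 2; N(636) = {396, 450}.
2-regular, N=73; a single 73-cycle (edge-transitive).
Distinct eigenvalues (to 5 d.p.): [2.0, 1.9926, 1.97044, 1.9337, 1.88263, 1.81764, 1.73918, 1.64785, 1.54431, 1.42935, 1.3038, 1.1686, 1.02474, 0.8733, 0.7154, 0.55219, 0.3849, 0.21476, 0.04303, -0.12902, -0.30011, -0.46898, -0.63438, -0.79509, -0.9499, -1.09769, -1.23734, -1.36784, -1.48821, -1.59756, -1.69508, -1.78006, -1.85185, -1.90993, -1.95388, -1.98335, -1.99815].
Lovász (edge-transitive): ϑ = −73·(-2*cos(pi/73))/((2)−(-2*cos(pi/73))) = 73*cos(pi/73)/(cos(pi/73) + 1).
≈ 36.483094774 (to 9 d.p.).
Check 36 ≤ 73*cos(pi/73)/(cos(pi/73) + 1) ≤ 37: both strict.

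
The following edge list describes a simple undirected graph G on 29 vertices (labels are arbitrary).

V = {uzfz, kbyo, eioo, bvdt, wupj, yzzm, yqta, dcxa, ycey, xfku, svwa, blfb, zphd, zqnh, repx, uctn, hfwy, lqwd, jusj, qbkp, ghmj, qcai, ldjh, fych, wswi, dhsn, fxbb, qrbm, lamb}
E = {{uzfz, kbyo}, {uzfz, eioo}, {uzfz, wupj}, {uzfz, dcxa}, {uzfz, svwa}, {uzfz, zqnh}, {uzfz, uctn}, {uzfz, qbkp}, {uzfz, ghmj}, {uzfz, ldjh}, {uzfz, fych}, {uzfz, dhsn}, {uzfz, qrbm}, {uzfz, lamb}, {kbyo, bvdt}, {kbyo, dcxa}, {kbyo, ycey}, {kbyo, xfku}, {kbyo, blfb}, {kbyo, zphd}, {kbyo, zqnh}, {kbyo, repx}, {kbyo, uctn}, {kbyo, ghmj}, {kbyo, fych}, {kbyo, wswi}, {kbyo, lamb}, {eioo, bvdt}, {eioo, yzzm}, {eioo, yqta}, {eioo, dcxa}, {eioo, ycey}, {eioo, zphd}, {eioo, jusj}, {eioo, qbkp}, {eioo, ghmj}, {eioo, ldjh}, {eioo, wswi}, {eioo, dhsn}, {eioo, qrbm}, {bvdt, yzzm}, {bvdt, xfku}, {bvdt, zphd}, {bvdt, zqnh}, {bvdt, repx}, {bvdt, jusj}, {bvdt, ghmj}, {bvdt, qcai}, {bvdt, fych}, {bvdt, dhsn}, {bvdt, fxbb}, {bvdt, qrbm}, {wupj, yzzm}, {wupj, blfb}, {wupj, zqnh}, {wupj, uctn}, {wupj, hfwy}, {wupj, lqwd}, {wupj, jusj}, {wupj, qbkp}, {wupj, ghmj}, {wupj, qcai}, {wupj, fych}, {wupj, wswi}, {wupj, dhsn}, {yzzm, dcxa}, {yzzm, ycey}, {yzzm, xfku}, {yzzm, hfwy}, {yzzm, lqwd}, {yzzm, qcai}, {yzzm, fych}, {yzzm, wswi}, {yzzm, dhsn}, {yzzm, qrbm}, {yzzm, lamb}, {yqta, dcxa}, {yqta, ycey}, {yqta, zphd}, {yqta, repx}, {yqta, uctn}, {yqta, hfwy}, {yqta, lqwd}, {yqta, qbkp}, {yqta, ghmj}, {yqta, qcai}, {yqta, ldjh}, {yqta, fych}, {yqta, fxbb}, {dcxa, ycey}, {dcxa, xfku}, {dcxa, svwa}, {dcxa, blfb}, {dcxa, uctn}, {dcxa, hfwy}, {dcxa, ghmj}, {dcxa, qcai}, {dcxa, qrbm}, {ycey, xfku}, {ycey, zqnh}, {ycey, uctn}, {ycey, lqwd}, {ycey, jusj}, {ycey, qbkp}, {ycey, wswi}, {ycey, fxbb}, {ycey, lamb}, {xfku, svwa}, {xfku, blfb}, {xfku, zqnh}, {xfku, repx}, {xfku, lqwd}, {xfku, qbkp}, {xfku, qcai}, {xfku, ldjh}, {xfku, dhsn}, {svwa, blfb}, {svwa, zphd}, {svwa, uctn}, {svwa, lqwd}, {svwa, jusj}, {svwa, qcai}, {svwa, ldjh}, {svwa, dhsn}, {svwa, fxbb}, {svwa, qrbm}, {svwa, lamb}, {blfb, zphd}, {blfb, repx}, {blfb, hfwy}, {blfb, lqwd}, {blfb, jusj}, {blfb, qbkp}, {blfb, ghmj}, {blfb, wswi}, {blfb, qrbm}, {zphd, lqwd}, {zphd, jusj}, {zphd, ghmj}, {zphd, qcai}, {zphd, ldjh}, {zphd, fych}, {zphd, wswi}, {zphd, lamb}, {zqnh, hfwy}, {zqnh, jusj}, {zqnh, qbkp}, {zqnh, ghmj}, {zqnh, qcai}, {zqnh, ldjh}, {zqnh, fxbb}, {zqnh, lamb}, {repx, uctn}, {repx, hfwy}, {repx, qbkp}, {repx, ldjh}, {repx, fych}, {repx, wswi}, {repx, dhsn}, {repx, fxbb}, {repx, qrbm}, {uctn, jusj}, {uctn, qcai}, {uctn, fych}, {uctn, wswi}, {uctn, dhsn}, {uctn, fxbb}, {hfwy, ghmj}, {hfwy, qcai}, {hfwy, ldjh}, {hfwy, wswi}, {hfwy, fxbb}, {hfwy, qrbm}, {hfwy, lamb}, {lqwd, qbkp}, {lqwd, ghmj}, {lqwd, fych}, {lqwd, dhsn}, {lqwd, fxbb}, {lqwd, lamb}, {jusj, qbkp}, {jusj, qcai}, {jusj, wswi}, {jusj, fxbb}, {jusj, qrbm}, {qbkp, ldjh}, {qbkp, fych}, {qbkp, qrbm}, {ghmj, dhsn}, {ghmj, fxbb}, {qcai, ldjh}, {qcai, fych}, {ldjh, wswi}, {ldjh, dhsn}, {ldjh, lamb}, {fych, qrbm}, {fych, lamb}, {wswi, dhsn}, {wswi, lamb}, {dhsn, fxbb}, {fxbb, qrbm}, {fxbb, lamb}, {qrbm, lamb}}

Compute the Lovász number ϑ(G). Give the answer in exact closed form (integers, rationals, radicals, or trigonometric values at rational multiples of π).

deg(eioo) = 14; N(eioo) = {uzfz, bvdt, yzzm, yqta, dcxa, ycey, zphd, jusj, qbkp, ghmj, ldjh, wswi, dhsn, qrbm}.
N(dhsn) = {uzfz, eioo, bvdt, wupj, yzzm, xfku, svwa, repx, uctn, lqwd, ghmj, ldjh, wswi, fxbb}, |N(dhsn)| = 14.
deg(zphd) = 14; N(zphd) = {kbyo, eioo, bvdt, yqta, svwa, blfb, lqwd, jusj, ghmj, qcai, ldjh, fych, wswi, lamb}.
deg(blfb) = 14; N(blfb) = {kbyo, wupj, dcxa, xfku, svwa, zphd, repx, hfwy, lqwd, jusj, qbkp, ghmj, wswi, qrbm}.
deg(v) = 14 for all v (|V|=29); SR(29,14,6,7) — a Paley graph.
Distinct eigenvalues (to 6 d.p.): [14.0, 2.192582, -3.192582].
With N=29: ϑ(G) = 29·(-(-sqrt(29)/2 - 1/2))/(14−(-sqrt(29)/2 - 1/2)) = sqrt(29).
= 5.385164807… (decimal).

sqrt(29)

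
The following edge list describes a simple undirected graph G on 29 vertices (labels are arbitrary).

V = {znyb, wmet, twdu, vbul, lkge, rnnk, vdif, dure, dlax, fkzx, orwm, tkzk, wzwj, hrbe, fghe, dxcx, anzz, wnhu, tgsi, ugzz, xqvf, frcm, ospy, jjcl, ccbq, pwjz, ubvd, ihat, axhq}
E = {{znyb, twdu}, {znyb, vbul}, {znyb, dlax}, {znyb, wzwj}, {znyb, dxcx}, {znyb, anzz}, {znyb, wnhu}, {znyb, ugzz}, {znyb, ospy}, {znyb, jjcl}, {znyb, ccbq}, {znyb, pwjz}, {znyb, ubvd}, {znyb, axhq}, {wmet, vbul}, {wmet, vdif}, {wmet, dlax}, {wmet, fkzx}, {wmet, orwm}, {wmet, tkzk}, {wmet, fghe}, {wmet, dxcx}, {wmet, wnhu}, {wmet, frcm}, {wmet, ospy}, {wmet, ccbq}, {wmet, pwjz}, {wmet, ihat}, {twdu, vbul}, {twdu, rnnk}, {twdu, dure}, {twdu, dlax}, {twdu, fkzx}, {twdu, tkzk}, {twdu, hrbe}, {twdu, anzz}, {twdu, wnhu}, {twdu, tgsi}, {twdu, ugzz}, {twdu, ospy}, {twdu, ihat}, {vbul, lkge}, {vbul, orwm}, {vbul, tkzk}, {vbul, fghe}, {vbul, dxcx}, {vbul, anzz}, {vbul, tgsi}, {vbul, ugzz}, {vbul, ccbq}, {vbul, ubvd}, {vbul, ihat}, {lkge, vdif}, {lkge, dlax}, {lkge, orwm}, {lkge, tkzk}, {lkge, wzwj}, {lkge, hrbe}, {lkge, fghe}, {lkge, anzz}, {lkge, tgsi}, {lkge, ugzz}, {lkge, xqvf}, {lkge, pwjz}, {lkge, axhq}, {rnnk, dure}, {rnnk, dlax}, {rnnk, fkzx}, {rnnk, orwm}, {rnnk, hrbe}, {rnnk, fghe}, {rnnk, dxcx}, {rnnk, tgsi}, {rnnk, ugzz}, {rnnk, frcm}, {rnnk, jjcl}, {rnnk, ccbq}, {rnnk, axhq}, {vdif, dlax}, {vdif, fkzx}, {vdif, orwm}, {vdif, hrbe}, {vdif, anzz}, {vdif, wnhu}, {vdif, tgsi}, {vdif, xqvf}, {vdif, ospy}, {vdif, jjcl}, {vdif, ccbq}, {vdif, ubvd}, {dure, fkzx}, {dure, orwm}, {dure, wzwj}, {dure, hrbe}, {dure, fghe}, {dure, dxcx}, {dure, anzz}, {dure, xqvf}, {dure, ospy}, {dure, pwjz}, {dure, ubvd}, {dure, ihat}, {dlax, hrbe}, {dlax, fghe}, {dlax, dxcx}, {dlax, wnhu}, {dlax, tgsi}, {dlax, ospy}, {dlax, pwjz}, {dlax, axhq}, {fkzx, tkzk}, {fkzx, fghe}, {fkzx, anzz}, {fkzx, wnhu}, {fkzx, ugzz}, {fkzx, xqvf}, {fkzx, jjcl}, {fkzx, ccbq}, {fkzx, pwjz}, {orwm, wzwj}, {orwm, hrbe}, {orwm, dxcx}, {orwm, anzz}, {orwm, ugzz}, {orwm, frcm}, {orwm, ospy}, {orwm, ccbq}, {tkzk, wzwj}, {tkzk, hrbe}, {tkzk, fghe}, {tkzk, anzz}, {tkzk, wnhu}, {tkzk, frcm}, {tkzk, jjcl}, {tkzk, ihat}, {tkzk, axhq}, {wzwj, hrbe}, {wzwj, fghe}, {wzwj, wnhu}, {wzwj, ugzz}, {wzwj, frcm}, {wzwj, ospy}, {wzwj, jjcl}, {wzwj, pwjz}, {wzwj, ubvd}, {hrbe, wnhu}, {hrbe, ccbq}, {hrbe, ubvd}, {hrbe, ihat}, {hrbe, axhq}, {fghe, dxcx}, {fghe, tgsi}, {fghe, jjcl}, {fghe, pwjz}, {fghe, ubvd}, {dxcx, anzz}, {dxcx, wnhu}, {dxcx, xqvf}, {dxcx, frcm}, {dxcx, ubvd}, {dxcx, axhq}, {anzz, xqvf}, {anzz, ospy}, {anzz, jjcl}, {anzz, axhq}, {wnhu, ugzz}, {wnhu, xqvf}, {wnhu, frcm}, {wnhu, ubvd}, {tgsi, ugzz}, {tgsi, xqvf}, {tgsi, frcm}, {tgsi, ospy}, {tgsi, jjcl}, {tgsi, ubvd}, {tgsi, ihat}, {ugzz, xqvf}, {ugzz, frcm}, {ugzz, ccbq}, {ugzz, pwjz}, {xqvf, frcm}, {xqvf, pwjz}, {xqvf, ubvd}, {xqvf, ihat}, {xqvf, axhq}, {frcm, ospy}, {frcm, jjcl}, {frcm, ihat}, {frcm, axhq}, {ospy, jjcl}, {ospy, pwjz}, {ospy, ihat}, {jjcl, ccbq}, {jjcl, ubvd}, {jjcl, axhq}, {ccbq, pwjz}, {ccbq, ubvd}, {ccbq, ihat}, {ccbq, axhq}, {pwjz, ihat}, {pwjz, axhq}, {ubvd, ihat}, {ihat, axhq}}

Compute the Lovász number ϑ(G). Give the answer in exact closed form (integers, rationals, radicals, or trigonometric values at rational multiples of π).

deg(frcm) = 14; N(frcm) = {wmet, rnnk, orwm, tkzk, wzwj, dxcx, wnhu, tgsi, ugzz, xqvf, ospy, jjcl, ihat, axhq}.
N(vbul) = {znyb, wmet, twdu, lkge, orwm, tkzk, fghe, dxcx, anzz, tgsi, ugzz, ccbq, ubvd, ihat}, |N(vbul)| = 14.
deg(vdif) = 14; N(vdif) = {wmet, lkge, dlax, fkzx, orwm, hrbe, anzz, wnhu, tgsi, xqvf, ospy, jjcl, ccbq, ubvd}.
deg(fghe) = 14; N(fghe) = {wmet, vbul, lkge, rnnk, dure, dlax, fkzx, tkzk, wzwj, dxcx, tgsi, jjcl, pwjz, ubvd}.
29-vertex 14-regular graph: strongly regular (29,14,6,7).
The 3 distinct eigenvalues: [14.0, 2.192582, -3.192582].
λ_max=14, λ_min=-sqrt(29)/2 - 1/2; ϑ = −29·λ_min/(λ_max−λ_min) = sqrt(29).
≈ 5.38516 (to 5 d.p.).

sqrt(29)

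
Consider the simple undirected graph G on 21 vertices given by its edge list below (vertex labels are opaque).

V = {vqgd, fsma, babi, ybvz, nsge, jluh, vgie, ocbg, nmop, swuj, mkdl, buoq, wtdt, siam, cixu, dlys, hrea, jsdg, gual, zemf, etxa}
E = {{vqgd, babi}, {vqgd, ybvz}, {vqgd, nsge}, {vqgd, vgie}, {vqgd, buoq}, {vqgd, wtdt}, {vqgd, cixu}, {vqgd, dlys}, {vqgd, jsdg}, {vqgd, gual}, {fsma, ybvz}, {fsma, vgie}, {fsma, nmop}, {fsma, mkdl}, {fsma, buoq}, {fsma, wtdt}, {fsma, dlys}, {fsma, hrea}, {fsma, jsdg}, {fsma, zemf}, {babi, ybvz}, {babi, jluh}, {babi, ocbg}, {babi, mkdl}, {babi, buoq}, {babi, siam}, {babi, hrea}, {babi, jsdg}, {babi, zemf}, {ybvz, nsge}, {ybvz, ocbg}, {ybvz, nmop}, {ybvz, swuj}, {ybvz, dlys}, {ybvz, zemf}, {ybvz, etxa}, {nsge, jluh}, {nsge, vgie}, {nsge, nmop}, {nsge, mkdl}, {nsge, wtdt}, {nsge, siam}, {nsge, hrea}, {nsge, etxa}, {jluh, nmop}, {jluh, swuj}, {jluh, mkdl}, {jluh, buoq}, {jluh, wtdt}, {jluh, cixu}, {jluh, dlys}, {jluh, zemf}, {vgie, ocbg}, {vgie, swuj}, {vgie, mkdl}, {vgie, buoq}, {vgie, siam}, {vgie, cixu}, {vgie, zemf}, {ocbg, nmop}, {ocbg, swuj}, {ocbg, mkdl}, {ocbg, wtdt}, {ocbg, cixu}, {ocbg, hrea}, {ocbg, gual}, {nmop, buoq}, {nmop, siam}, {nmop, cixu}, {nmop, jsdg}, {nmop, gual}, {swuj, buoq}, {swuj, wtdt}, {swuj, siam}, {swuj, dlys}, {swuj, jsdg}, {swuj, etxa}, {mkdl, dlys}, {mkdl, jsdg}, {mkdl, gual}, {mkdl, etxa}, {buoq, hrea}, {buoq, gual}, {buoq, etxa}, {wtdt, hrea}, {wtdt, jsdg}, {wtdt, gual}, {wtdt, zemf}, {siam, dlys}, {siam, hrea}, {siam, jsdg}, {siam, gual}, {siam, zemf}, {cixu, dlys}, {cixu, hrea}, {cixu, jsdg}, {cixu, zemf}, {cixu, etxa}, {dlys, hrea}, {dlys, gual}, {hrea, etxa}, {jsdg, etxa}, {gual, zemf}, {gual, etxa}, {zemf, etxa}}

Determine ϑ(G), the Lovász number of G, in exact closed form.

deg(vgie) = 10; N(vgie) = {vqgd, fsma, nsge, ocbg, swuj, mkdl, buoq, siam, cixu, zemf}.
deg(ocbg) = 10; N(ocbg) = {babi, ybvz, vgie, nmop, swuj, mkdl, wtdt, cixu, hrea, gual}.
deg(dlys) = 10; N(dlys) = {vqgd, fsma, ybvz, jluh, swuj, mkdl, siam, cixu, hrea, gual}.
deg(zemf) = 10; N(zemf) = {fsma, babi, ybvz, jluh, vgie, wtdt, siam, cixu, gual, etxa}.
G on 21 vertices is 10-regular; Kneser-type, 2-subsets of [7].
spec(A) ≈ [10.0, 1.0, -4.0] (distinct, 3 d.p.).
ϑ = −N·λ_min/(λ_max−λ_min) = −21·(-4)/(10−(-4)) = 6.
ϑ(G) ≈ 6.000000000.

6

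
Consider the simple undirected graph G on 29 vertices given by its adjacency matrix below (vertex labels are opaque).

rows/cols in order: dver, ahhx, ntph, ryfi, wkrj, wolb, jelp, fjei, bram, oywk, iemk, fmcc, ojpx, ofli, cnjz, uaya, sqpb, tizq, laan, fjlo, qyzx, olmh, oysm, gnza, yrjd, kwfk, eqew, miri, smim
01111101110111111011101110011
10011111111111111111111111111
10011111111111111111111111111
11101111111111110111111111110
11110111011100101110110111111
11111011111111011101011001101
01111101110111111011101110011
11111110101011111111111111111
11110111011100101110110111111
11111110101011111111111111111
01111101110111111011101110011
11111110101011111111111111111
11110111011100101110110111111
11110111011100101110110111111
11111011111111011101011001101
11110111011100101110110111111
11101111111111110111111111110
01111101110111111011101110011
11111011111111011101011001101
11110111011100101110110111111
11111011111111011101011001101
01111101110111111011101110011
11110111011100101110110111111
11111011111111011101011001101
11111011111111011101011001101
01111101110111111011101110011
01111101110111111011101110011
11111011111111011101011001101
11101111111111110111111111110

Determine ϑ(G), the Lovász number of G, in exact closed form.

7

N(ahhx) = {dver, ryfi, wkrj, wolb, jelp, fjei, bram, oywk, iemk, fmcc, ojpx, ofli, cnjz, uaya, sqpb, tizq, laan, fjlo, qyzx, olmh, oysm, gnza, yrjd, kwfk, eqew, miri, smim}, |N(ahhx)| = 27.
deg(smim) = 26; N(smim) = {dver, ahhx, ntph, wkrj, wolb, jelp, fjei, bram, oywk, iemk, fmcc, ojpx, ofli, cnjz, uaya, tizq, laan, fjlo, qyzx, olmh, oysm, gnza, yrjd, kwfk, eqew, miri}.
Vertex laan has 22 neighbors: dver, ahhx, ntph, ryfi, wkrj, jelp, fjei, bram, oywk, iemk, fmcc, ojpx, ofli, uaya, sqpb, tizq, fjlo, olmh, oysm, kwfk, eqew, smim.
Vertex cnjz has 22 neighbors: dver, ahhx, ntph, ryfi, wkrj, jelp, fjei, bram, oywk, iemk, fmcc, ojpx, ofli, uaya, sqpb, tizq, fjlo, olmh, oysm, kwfk, eqew, smim.
Complete multipartite on [7, 7, 7, 3, 3, 2]: sandwich collapses at ϑ=7.
= 7.0000000… (decimal).
Lovász sandwich 7 ≤ 7 ≤ 7: collapsed.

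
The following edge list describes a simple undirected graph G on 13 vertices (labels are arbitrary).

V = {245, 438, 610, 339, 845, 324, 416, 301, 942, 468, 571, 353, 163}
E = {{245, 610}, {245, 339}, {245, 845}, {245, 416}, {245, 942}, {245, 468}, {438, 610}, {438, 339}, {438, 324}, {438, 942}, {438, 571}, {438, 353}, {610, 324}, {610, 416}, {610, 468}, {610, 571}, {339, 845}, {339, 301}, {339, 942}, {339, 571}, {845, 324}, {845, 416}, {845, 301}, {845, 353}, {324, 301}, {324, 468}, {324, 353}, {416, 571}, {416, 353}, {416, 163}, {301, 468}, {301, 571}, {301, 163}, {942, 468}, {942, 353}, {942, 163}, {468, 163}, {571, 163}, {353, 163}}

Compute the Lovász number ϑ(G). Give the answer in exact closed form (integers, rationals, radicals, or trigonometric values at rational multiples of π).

Vertex 610 has 6 neighbors: 245, 438, 324, 416, 468, 571.
deg(353) = 6; N(353) = {438, 845, 324, 416, 942, 163}.
Vertex 324 has 6 neighbors: 438, 610, 845, 301, 468, 353.
N(438) = {610, 339, 324, 942, 571, 353}, |N(438)| = 6.
6-regular, N=13; SR(13,6,2,3) — a Paley graph.
The 3 distinct eigenvalues: [6.0, 1.30278, -2.30278].
Lovász (edge-transitive): ϑ = −13·(-sqrt(13)/2 - 1/2)/((6)−(-sqrt(13)/2 - 1/2)) = sqrt(13).
≈ 3.605551 (to 6 d.p.).

sqrt(13)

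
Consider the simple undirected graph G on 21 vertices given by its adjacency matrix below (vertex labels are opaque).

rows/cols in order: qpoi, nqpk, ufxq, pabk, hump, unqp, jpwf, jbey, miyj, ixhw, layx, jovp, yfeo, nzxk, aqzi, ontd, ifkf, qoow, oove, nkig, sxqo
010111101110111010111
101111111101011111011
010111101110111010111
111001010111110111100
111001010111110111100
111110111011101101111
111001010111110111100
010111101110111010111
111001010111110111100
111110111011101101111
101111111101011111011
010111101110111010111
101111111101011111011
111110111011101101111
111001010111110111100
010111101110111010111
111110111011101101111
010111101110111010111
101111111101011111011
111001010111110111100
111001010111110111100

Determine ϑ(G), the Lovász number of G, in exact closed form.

7

Vertex qpoi has 15 neighbors: nqpk, pabk, hump, unqp, jpwf, miyj, ixhw, layx, yfeo, nzxk, aqzi, ifkf, oove, nkig, sxqo.
deg(jbey) = 15; N(jbey) = {nqpk, pabk, hump, unqp, jpwf, miyj, ixhw, layx, yfeo, nzxk, aqzi, ifkf, oove, nkig, sxqo}.
deg(sxqo) = 14; N(sxqo) = {qpoi, nqpk, ufxq, unqp, jbey, ixhw, layx, jovp, yfeo, nzxk, ontd, ifkf, qoow, oove}.
Vertex qoow has 15 neighbors: nqpk, pabk, hump, unqp, jpwf, miyj, ixhw, layx, yfeo, nzxk, aqzi, ifkf, oove, nkig, sxqo.
4 parts of sizes [7, 6, 4, 4]; α(G) = 7 = ϑ (perfect).
= 7.000000… (decimal).
Sandwich: α(G)=7 ≤ ϑ(G)=7 ≤ χ(Ḡ)=7 (collapsed).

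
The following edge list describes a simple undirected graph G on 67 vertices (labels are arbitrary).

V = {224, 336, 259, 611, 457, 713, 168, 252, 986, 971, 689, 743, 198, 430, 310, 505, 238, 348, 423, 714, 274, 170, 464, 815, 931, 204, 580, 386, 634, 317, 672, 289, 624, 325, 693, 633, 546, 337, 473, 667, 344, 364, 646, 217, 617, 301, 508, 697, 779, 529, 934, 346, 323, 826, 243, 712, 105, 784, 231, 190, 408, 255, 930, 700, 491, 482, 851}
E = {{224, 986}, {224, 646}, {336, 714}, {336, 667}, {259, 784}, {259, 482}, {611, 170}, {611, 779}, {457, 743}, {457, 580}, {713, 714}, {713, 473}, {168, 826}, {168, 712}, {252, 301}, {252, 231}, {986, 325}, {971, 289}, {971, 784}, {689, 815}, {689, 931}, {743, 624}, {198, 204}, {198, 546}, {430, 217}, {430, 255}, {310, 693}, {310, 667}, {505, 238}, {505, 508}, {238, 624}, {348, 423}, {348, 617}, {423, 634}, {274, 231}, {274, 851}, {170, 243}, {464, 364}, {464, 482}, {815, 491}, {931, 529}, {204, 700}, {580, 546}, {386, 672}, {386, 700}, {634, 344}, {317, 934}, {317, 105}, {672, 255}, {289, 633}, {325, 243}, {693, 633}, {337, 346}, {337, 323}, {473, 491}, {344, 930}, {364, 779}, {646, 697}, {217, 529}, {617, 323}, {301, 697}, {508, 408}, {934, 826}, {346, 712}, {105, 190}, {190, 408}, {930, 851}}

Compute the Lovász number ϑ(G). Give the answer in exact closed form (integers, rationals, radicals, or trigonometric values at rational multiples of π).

deg(231) = 2; N(231) = {252, 274}.
deg(386) = 2; N(386) = {672, 700}.
deg(289) = 2; N(289) = {971, 633}.
deg(243) = 2; N(243) = {170, 325}.
2-regular, N=67; the odd cycle C_{67}.
spec(A) ≈ [2.0, 1.9912, 1.9649, 1.9214, 1.8609, 1.7841, 1.6917, 1.5843, 1.4631, 1.3289, 1.1831, 1.0269, 0.8617, 0.6889, 0.5101, 0.3268, 0.1406, -0.0469, -0.2339, -0.4189, -0.6002, -0.7762, -0.9454, -1.1063, -1.2574, -1.3975, -1.5254, -1.6398, -1.7398, -1.8245, -1.8932, -1.9453, -1.9802, -1.9978] (distinct, 4 d.p.).
Lovász: ϑ = −67(-2*cos(pi/67))/(2+-(-1)*2*cos(pi/67)) = 67*cos(pi/67)/(cos(pi/67) + 1).
ϑ(G) ≈ 33.481579809.
Check 33 ≤ 67*cos(pi/67)/(cos(pi/67) + 1) ≤ 34: both strict.

67*cos(pi/67)/(cos(pi/67) + 1)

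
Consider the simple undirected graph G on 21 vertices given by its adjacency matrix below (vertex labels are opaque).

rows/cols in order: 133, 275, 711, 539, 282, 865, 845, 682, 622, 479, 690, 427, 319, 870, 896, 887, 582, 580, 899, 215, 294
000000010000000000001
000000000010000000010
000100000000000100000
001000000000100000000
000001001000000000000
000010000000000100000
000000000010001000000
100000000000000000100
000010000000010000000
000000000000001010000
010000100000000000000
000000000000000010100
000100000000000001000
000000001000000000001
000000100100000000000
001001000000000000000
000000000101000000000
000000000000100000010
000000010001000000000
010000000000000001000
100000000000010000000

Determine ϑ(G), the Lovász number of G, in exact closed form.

21*cos(pi/21)/(cos(pi/21) + 1)

deg(282) = 2; N(282) = {865, 622}.
N(711) = {539, 887}, |N(711)| = 2.
deg(622) = 2; N(622) = {282, 870}.
N(870) = {622, 294}, |N(870)| = 2.
2-regular, N=21; connected 2-regular on 21 ⇒ C_{21}.
Distinct eigenvalues (to 5 d.p.): [2.0, 1.91115, 1.65248, 1.24698, 0.73068, 0.14946, -0.44504, -1.0, -1.4661, -1.80194, -1.97766].
λ_max=2, λ_min=-2*cos(pi/21); ϑ = −21·λ_min/(λ_max−λ_min) = 21*cos(pi/21)/(cos(pi/21) + 1).
ϑ(G) ≈ 10.4410.
10 ≤ 21*cos(pi/21)/(cos(pi/21) + 1) ≤ 11: both strict.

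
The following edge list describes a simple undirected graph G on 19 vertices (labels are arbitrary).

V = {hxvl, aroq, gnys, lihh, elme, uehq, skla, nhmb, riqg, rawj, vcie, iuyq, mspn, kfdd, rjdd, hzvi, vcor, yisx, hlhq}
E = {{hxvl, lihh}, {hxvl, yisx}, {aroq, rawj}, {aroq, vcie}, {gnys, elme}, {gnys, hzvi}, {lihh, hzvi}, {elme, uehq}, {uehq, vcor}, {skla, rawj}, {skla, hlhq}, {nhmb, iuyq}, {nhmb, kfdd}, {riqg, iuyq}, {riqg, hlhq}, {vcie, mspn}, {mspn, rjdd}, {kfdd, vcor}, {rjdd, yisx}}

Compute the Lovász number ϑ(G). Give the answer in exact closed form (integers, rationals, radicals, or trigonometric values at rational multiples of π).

Vertex rawj has 2 neighbors: aroq, skla.
Vertex hxvl has 2 neighbors: lihh, yisx.
deg(riqg) = 2; N(riqg) = {iuyq, hlhq}.
deg(uehq) = 2; N(uehq) = {elme, vcor}.
deg(v) = 2 for all v (|V|=19); connected 2-regular on 19 ⇒ C_{19}.
The 10 distinct eigenvalues: [2.0, 1.89163, 1.57828, 1.0939, 0.49097, -0.16516, -0.80339, -1.35456, -1.75895, -1.97272].
Lovász (edge-transitive): ϑ = −19·(-2*cos(pi/19))/((2)−(-2*cos(pi/19))) = 19*cos(pi/19)/(cos(pi/19) + 1).
= 9.434771374… (decimal).
Sandwich: α(G)=9 ≤ ϑ(G)=19*cos(pi/19)/(cos(pi/19) + 1) ≤ χ(Ḡ)=10 (both strict).

19*cos(pi/19)/(cos(pi/19) + 1)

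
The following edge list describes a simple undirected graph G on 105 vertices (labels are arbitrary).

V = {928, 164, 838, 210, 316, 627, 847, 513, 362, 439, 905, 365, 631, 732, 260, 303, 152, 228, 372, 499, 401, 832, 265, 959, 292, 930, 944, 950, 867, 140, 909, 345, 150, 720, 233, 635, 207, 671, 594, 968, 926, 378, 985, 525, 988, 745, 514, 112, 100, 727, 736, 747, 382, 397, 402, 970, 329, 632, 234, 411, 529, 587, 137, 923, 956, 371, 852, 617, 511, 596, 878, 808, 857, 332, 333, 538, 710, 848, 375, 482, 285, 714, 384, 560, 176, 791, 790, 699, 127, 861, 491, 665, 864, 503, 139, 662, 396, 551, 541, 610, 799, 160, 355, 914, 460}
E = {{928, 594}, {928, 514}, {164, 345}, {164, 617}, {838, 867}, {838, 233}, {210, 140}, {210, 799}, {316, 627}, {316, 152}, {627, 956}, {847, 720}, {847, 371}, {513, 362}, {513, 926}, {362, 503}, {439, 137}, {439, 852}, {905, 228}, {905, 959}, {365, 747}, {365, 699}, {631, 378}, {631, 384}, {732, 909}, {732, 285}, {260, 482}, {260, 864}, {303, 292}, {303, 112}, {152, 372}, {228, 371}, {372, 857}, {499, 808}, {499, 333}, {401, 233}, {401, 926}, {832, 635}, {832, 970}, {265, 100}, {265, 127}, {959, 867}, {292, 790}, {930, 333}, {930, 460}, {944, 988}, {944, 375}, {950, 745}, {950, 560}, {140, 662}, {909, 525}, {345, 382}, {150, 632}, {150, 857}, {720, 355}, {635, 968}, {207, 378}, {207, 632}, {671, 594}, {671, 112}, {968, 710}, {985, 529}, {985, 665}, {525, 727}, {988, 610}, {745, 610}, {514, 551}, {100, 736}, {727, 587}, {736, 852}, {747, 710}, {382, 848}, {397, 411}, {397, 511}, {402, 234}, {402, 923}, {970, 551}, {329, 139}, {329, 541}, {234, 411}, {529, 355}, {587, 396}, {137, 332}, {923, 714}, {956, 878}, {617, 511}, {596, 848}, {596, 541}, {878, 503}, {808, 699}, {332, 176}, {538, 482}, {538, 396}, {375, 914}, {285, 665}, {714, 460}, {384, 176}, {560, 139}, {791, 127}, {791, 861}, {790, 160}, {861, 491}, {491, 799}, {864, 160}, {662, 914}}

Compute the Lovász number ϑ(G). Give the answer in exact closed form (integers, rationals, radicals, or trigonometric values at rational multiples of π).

N(439) = {137, 852}, |N(439)| = 2.
N(411) = {397, 234}, |N(411)| = 2.
deg(207) = 2; N(207) = {378, 632}.
N(617) = {164, 511}, |N(617)| = 2.
deg(v) = 2 for all v (|V|=105); a single 105-cycle (edge-transitive).
A has 53 distinct eigenvalues ≈ [2.0, 1.99642, 1.985694, 1.967859, 1.94298, 1.911146, 1.87247, 1.827091, 1.775172, 1.716898, 1.652478, 1.582142, 1.506143, 1.424752, 1.338261, 1.24698, 1.151234, 1.051368, 0.947737, 0.840714, 0.730682, 0.618034, 0.503174, 0.386512, 0.268467, 0.14946, 0.029919, -0.08973, -0.209057, -0.327636, -0.445042, -0.560855, -0.67466, -0.78605, -0.894626, -1.0, -1.101794, -1.199644, -1.293199, -1.382125, -1.466104, -1.544834, -1.618034, -1.685442, -1.746816, -1.801938, -1.850609, -1.892655, -1.927926, -1.956295, -1.977662, -1.991949, -1.999105].
With N=105: ϑ(G) = 105·(-(-1)*2*cos(pi/105))/(2−(-2*cos(pi/105))) = 105*cos(pi/105)/(cos(pi/105) + 1).
= 52.488248718… (decimal).
52 ≤ 105*cos(pi/105)/(cos(pi/105) + 1) ≤ 53: both strict.

105*cos(pi/105)/(cos(pi/105) + 1)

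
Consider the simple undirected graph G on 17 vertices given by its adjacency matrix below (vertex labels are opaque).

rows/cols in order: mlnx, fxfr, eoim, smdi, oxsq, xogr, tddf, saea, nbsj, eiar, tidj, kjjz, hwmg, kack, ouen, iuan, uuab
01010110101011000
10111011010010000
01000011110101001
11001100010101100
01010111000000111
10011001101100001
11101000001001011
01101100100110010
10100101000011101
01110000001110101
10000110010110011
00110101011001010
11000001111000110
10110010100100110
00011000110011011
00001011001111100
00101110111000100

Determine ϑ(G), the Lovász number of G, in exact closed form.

sqrt(17)

deg(fxfr) = 8; N(fxfr) = {mlnx, eoim, smdi, oxsq, tddf, saea, eiar, hwmg}.
N(eiar) = {fxfr, eoim, smdi, tidj, kjjz, hwmg, ouen, uuab}, |N(eiar)| = 8.
N(hwmg) = {mlnx, fxfr, saea, nbsj, eiar, tidj, ouen, iuan}, |N(hwmg)| = 8.
N(eoim) = {fxfr, tddf, saea, nbsj, eiar, kjjz, kack, uuab}, |N(eoim)| = 8.
G on 17 vertices is 8-regular; SR(17,8,3,4) — a Paley graph.
Distinct eigenvalues (to 3 d.p.): [8.0, 1.562, -2.562].
λ_max=8, λ_min=-sqrt(17)/2 - 1/2; ϑ = −17·λ_min/(λ_max−λ_min) = sqrt(17).
= 4.1231056… (decimal).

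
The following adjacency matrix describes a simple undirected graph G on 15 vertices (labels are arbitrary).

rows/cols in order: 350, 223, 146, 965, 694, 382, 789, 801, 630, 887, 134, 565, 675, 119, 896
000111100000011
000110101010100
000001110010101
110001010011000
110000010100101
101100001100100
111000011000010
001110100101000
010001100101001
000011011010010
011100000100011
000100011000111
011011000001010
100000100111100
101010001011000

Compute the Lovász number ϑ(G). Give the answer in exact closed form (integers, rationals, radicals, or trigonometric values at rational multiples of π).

deg(694) = 6; N(694) = {350, 223, 801, 887, 675, 896}.
deg(675) = 6; N(675) = {223, 146, 694, 382, 565, 119}.
Vertex 119 has 6 neighbors: 350, 789, 887, 134, 565, 675.
Vertex 965 has 6 neighbors: 350, 223, 382, 801, 134, 565.
G on 15 vertices is 6-regular; Kneser K(6,2) on C(6,2)=15 vertices.
A has 3 distinct eigenvalues ≈ [6.0, 1.0, -3.0].
λ_max=6, λ_min=-3; ϑ = −15·λ_min/(λ_max−λ_min) = 5.
ϑ(G) ≈ 5.00000.

5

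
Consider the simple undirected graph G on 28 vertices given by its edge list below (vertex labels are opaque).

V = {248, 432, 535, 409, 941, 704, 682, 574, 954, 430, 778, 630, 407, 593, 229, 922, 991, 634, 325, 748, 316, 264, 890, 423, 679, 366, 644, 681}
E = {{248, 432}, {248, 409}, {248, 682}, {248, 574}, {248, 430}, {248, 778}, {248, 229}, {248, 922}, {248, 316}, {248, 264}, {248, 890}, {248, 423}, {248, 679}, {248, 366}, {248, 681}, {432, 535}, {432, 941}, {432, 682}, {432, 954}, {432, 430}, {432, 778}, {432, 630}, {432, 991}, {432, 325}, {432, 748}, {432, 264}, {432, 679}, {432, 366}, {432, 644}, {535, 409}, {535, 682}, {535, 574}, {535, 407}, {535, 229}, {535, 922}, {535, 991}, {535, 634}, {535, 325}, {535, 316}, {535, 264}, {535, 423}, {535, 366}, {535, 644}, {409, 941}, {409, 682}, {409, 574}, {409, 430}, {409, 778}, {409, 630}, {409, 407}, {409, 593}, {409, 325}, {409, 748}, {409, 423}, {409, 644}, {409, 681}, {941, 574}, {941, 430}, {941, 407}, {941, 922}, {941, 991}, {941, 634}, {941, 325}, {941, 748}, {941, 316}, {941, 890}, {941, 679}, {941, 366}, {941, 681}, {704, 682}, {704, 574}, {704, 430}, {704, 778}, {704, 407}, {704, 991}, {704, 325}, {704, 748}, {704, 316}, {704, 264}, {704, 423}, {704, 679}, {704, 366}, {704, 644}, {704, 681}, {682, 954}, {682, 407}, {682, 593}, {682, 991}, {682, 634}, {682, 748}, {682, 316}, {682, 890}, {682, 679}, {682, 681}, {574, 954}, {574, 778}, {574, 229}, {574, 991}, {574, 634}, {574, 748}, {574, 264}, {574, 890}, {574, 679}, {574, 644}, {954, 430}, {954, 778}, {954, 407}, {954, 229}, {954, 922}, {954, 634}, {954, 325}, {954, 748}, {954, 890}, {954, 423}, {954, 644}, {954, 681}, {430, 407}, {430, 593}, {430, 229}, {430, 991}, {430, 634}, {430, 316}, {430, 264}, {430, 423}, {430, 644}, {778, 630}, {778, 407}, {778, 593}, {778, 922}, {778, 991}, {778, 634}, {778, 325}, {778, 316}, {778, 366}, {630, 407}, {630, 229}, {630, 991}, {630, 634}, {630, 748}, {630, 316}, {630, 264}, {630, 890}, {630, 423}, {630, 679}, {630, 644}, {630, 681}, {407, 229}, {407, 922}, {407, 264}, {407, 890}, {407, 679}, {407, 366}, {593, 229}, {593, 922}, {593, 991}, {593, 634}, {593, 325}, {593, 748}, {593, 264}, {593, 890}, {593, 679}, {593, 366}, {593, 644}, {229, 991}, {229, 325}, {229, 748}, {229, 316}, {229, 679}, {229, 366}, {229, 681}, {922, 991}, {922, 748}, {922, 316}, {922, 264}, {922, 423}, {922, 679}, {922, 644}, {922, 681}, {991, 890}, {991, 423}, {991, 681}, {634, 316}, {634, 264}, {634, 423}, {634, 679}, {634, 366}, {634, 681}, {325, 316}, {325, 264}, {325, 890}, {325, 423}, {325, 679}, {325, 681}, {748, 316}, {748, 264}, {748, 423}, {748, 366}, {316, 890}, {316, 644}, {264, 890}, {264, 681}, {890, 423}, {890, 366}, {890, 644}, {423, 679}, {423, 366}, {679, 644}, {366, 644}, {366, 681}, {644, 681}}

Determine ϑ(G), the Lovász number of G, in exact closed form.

deg(954) = 15; N(954) = {432, 682, 574, 430, 778, 407, 229, 922, 634, 325, 748, 890, 423, 644, 681}.
N(644) = {432, 535, 409, 704, 574, 954, 430, 630, 593, 922, 316, 890, 679, 366, 681}, |N(644)| = 15.
N(922) = {248, 535, 941, 954, 778, 407, 593, 991, 748, 316, 264, 423, 679, 644, 681}, |N(922)| = 15.
Vertex 890 has 15 neighbors: 248, 941, 682, 574, 954, 630, 407, 593, 991, 325, 316, 264, 423, 366, 644.
Regular of degree 15 on 28 vertices: this is K(8,2), the Kneser graph.
Distinct eigenvalues (to 4 d.p.): [15.0, 1.0, -5.0].
Lovász: ϑ = −28(-5)/(15+-1*(-5)) = 7.
= 7.000000000… (decimal).

7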